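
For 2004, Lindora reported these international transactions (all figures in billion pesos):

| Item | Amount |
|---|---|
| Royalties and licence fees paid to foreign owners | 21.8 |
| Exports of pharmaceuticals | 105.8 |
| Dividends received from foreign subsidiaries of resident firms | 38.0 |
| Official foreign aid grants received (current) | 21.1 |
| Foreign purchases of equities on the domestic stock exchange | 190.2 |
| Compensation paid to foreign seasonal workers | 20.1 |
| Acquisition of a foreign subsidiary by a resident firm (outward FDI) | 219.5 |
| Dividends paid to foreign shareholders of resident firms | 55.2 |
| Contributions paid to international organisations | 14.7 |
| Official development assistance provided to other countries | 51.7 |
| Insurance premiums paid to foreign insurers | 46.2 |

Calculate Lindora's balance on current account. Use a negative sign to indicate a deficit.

-44.8

Goods: 105.8
Services: -46.2 - 21.8 = -68.0
Primary income: -55.2 + 38.0 - 20.1 = -37.3
Secondary income: -14.7 + 21.1 - 51.7 = -45.3
Current account = 105.8 + (-68.0) + (-37.3) + (-45.3) = -44.8
(Excluded from the current account — financial account: foreign purchases of equities on the domestic stock exchange 190.2, acquisition of a foreign subsidiary by a resident firm (outward FDI) 219.5.)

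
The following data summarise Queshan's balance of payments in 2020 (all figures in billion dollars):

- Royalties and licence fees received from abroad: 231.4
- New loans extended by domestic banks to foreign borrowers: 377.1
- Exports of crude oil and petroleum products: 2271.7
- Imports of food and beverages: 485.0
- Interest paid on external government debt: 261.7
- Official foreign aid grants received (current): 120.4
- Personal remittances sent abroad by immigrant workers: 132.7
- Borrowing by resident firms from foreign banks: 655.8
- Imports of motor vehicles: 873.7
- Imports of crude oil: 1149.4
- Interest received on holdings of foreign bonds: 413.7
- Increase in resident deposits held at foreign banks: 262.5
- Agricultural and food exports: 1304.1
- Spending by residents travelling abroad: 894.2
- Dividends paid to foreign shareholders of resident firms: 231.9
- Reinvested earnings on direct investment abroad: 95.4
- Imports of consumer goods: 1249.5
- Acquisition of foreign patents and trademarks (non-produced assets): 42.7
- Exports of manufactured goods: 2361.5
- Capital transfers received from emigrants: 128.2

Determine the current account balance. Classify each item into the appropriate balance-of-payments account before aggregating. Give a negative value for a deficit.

1520.1

Goods: 2271.7 - 485.0 - 873.7 - 1149.4 + 1304.1 - 1249.5 + 2361.5 = 2179.7
Services: 231.4 - 894.2 = -662.8
Primary income: 413.7 - 231.9 - 261.7 + 95.4 = 15.5
Secondary income: -132.7 + 120.4 = -12.3
Current account = 2179.7 + (-662.8) + 15.5 + (-12.3) = 1520.1
(Excluded from the current account — financial account: new loans extended by domestic banks to foreign borrowers 377.1, borrowing by resident firms from foreign banks 655.8, increase in resident deposits held at foreign banks 262.5; capital account: acquisition of foreign patents and trademarks (non-produced assets) 42.7, capital transfers received from emigrants 128.2.)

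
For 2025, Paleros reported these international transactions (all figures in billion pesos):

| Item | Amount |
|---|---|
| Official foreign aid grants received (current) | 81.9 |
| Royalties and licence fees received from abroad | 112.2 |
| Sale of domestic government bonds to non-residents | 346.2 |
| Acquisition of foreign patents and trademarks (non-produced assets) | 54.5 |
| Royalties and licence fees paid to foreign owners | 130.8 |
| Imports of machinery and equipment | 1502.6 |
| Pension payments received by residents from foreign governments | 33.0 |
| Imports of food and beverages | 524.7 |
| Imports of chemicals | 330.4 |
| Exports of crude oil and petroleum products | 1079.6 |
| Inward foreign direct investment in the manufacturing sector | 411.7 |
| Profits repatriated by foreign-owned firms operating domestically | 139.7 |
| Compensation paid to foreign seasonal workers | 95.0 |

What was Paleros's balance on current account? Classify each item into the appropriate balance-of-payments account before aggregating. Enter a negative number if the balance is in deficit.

-1416.5

Goods: -1502.6 - 330.4 + 1079.6 - 524.7 = -1278.1
Services: -130.8 + 112.2 = -18.6
Primary income: -95.0 - 139.7 = -234.7
Secondary income: 81.9 + 33.0 = 114.9
Current account = (-1278.1) + (-18.6) + (-234.7) + 114.9 = -1416.5
(Excluded from the current account — financial account: sale of domestic government bonds to non-residents 346.2, inward foreign direct investment in the manufacturing sector 411.7; capital account: acquisition of foreign patents and trademarks (non-produced assets) 54.5.)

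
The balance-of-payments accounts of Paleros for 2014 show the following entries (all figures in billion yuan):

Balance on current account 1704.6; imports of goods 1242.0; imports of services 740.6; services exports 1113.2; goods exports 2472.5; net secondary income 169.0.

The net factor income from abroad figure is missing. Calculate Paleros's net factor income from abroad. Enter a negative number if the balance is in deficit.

-67.5

Current account = goods balance + services balance + net primary income + net secondary income
Sum of the known components = 1772.1
Net factor income from abroad = CA - (known components) = 1704.6 - 1772.1 = -67.5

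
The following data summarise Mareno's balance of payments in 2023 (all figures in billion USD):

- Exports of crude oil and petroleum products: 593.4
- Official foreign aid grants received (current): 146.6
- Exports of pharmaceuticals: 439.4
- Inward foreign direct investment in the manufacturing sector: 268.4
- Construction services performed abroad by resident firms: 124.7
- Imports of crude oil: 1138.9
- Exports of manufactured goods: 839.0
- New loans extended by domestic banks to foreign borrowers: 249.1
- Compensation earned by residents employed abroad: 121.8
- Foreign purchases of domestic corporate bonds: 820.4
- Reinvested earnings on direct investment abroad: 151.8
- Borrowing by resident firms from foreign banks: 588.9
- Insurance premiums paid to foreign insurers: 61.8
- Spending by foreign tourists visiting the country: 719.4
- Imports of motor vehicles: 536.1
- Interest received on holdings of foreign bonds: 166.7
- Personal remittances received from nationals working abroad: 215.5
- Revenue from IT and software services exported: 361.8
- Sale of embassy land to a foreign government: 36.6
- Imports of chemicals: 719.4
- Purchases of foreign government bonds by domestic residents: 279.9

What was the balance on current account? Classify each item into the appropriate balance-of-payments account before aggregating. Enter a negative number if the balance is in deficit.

Goods: 839.0 - 1138.9 + 593.4 - 536.1 + 439.4 - 719.4 = -522.6
Services: -61.8 + 719.4 + 361.8 + 124.7 = 1144.1
Primary income: 166.7 + 151.8 + 121.8 = 440.3
Secondary income: 146.6 + 215.5 = 362.1
Current account = (-522.6) + 1144.1 + 440.3 + 362.1 = 1423.9
(Excluded from the current account — financial account: inward foreign direct investment in the manufacturing sector 268.4, new loans extended by domestic banks to foreign borrowers 249.1, foreign purchases of domestic corporate bonds 820.4, borrowing by resident firms from foreign banks 588.9, purchases of foreign government bonds by domestic residents 279.9; capital account: sale of embassy land to a foreign government 36.6.)

1423.9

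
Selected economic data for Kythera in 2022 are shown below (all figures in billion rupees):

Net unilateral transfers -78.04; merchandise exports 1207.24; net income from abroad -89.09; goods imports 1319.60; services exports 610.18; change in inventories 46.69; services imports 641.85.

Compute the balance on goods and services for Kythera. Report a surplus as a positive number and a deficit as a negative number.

-144.03

Goods balance = 1207.24 - 1319.60 = -112.36
Services balance = 610.18 - 641.85 = -31.67
Trade balance (goods + services) = -112.36 + (-31.67) = -144.03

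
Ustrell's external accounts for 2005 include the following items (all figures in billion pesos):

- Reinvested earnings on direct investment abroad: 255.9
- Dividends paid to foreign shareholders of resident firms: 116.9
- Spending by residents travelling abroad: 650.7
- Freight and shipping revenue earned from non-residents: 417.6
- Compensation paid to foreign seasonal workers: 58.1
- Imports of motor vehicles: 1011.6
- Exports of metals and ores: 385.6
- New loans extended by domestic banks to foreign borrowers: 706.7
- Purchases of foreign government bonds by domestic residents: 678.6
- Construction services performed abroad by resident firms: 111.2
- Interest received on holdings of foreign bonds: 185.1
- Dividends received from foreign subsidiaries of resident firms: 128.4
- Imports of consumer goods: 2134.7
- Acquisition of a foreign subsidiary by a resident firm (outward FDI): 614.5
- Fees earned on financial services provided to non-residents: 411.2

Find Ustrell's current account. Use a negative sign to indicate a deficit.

-2077.0

Goods: -1011.6 + 385.6 - 2134.7 = -2760.7
Services: -650.7 + 111.2 + 417.6 + 411.2 = 289.3
Primary income: 185.1 + 255.9 + 128.4 - 58.1 - 116.9 = 394.4
Current account = (-2760.7) + 289.3 + 394.4 = -2077.0
(Excluded from the current account — financial account: new loans extended by domestic banks to foreign borrowers 706.7, purchases of foreign government bonds by domestic residents 678.6, acquisition of a foreign subsidiary by a resident firm (outward FDI) 614.5.)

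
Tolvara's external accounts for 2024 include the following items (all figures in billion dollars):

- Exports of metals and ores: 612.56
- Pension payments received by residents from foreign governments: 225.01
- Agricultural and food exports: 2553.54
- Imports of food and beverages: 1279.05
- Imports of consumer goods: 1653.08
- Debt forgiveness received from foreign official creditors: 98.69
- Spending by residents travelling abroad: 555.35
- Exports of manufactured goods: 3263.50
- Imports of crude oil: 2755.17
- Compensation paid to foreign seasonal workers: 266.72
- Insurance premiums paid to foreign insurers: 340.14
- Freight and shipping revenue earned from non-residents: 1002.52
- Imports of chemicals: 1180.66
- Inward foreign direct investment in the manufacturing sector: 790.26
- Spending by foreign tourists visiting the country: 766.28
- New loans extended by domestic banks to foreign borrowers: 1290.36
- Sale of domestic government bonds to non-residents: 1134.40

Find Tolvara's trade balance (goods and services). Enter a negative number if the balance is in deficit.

Goods: 3263.50 - 1279.05 + 2553.54 - 1180.66 - 1653.08 + 612.56 - 2755.17 = -438.36
Services: -555.35 + 1002.52 + 766.28 - 340.14 = 873.31
Trade balance = -438.36 + 873.31 = 434.95
(Excluded from the trade balance — secondary income: pension payments received by residents from foreign governments 225.01; capital account: debt forgiveness received from foreign official creditors 98.69; primary income: compensation paid to foreign seasonal workers 266.72; financial account: inward foreign direct investment in the manufacturing sector 790.26, new loans extended by domestic banks to foreign borrowers 1290.36, sale of domestic government bonds to non-residents 1134.40.)

434.95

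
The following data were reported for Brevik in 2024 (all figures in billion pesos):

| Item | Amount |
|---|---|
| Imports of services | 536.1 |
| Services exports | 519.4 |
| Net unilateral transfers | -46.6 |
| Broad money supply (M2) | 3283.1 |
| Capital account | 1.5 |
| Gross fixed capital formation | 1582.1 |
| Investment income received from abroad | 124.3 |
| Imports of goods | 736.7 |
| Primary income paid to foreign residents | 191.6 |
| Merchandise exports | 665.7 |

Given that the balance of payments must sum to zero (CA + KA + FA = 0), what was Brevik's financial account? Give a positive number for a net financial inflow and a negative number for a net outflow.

200.1

Goods balance = 665.7 - 736.7 = -71.0
Services balance = 519.4 - 536.1 = -16.7
Trade balance (goods + services) = -71.0 + (-16.7) = -87.7
Net primary income = 124.3 - 191.6 = -67.3
Net secondary income = -46.6
Current account = -87.7 + (-67.3) + (-46.6) = -201.6
Financial account = -(-201.6 + 1.5) = 200.1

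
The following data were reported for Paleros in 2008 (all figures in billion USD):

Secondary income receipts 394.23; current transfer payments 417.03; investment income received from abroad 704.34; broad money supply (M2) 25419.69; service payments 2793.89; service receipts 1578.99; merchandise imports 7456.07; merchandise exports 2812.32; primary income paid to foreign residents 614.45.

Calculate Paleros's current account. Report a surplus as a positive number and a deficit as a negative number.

Goods balance = 2812.32 - 7456.07 = -4643.75
Services balance = 1578.99 - 2793.89 = -1214.90
Trade balance (goods + services) = -4643.75 + (-1214.90) = -5858.65
Net primary income = 704.34 - 614.45 = 89.89
Net secondary income = 394.23 - 417.03 = -22.80
Current account = -5858.65 + 89.89 + (-22.80) = -5791.56

-5791.56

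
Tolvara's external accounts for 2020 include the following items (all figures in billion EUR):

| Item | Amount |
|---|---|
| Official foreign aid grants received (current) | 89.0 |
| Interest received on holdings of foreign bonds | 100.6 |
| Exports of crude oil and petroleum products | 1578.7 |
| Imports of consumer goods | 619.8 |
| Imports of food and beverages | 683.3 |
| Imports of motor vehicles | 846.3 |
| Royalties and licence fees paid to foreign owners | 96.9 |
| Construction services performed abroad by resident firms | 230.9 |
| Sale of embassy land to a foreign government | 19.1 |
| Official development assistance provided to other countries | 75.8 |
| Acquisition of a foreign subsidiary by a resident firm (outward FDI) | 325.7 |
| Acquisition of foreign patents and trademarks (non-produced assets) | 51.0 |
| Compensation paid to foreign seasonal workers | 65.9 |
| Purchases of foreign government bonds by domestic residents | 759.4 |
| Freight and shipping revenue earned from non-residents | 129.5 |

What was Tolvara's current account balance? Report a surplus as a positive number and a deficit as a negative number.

-259.3

Goods: 1578.7 - 619.8 - 846.3 - 683.3 = -570.7
Services: 129.5 - 96.9 + 230.9 = 263.5
Primary income: -65.9 + 100.6 = 34.7
Secondary income: -75.8 + 89.0 = 13.2
Current account = (-570.7) + 263.5 + 34.7 + 13.2 = -259.3
(Excluded from the current account — capital account: sale of embassy land to a foreign government 19.1, acquisition of foreign patents and trademarks (non-produced assets) 51.0; financial account: acquisition of a foreign subsidiary by a resident firm (outward FDI) 325.7, purchases of foreign government bonds by domestic residents 759.4.)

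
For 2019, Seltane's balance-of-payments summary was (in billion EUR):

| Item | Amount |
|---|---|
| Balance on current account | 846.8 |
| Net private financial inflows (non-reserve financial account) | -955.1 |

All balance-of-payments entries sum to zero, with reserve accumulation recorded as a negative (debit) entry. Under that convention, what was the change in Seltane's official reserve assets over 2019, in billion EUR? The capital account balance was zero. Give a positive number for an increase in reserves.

-108.3

Official reserve transactions balance = -(846.8 + (-955.1)) = 108.3
An accumulation of reserves is recorded as a debit (negative entry), so the change in the stock of reserves is the negative of that balance.
Change in official reserves = -(108.3) = -108.3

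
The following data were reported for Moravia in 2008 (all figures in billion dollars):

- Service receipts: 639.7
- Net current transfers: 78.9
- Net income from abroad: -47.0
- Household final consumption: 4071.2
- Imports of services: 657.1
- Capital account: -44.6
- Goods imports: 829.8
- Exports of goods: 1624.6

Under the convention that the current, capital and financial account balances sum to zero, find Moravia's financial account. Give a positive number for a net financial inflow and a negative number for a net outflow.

Goods balance = 1624.6 - 829.8 = 794.8
Services balance = 639.7 - 657.1 = -17.4
Trade balance (goods + services) = 794.8 + (-17.4) = 777.4
Net primary income = -47.0
Net secondary income = 78.9
Current account = 777.4 + (-47.0) + 78.9 = 809.3
Financial account = -(809.3 + (-44.6)) = -764.7

-764.7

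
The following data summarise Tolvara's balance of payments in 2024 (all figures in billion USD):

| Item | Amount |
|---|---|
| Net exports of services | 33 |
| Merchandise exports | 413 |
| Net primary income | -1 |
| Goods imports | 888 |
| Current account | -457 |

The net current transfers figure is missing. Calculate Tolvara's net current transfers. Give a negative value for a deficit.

Current account = goods balance + services balance + net primary income + net secondary income
Sum of the known components = -443
Net current transfers = CA - (known components) = -457 - (-443) = -14

-14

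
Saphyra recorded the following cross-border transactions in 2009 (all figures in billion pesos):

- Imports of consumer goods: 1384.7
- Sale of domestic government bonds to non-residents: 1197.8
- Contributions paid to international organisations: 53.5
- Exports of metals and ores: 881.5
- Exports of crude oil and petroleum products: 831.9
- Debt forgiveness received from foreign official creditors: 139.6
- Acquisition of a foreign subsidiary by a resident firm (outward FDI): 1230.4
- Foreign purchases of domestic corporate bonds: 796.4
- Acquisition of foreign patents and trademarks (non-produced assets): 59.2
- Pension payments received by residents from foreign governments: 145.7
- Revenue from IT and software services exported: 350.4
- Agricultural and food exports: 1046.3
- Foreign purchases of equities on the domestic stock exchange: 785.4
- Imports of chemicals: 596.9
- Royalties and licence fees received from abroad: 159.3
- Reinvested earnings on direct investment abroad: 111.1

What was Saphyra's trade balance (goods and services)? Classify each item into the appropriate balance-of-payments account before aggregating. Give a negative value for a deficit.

1287.8

Goods: -1384.7 - 596.9 + 881.5 + 1046.3 + 831.9 = 778.1
Services: 350.4 + 159.3 = 509.7
Trade balance = 778.1 + 509.7 = 1287.8
(Excluded from the trade balance — financial account: sale of domestic government bonds to non-residents 1197.8, acquisition of a foreign subsidiary by a resident firm (outward FDI) 1230.4, foreign purchases of domestic corporate bonds 796.4, foreign purchases of equities on the domestic stock exchange 785.4; secondary income: contributions paid to international organisations 53.5, pension payments received by residents from foreign governments 145.7; capital account: debt forgiveness received from foreign official creditors 139.6, acquisition of foreign patents and trademarks (non-produced assets) 59.2; primary income: reinvested earnings on direct investment abroad 111.1.)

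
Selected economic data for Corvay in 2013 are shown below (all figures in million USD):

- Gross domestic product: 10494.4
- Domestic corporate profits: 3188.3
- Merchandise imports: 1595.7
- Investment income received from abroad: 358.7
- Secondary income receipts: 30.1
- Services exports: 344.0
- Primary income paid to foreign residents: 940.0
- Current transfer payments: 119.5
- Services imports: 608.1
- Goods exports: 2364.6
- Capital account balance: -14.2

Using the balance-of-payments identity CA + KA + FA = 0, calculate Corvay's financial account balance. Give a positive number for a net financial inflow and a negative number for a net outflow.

180.1

Goods balance = 2364.6 - 1595.7 = 768.9
Services balance = 344.0 - 608.1 = -264.1
Trade balance (goods + services) = 768.9 + (-264.1) = 504.8
Net primary income = 358.7 - 940.0 = -581.3
Net secondary income = 30.1 - 119.5 = -89.4
Current account = 504.8 + (-581.3) + (-89.4) = -165.9
Financial account = -(-165.9 + (-14.2)) = 180.1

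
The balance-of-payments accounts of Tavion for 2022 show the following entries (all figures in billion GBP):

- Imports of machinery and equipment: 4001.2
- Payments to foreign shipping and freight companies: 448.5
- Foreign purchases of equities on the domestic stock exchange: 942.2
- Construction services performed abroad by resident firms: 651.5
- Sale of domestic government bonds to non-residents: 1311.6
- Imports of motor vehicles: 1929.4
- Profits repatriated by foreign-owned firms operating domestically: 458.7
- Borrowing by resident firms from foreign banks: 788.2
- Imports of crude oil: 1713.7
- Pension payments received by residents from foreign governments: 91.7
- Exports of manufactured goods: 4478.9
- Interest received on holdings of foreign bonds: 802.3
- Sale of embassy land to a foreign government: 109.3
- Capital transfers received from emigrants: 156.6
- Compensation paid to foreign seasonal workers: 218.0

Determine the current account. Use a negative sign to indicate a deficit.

-2745.1

Goods: 4478.9 - 1929.4 - 4001.2 - 1713.7 = -3165.4
Services: -448.5 + 651.5 = 203.0
Primary income: 802.3 - 458.7 - 218.0 = 125.6
Secondary income: 91.7
Current account = (-3165.4) + 203.0 + 125.6 + 91.7 = -2745.1
(Excluded from the current account — financial account: foreign purchases of equities on the domestic stock exchange 942.2, sale of domestic government bonds to non-residents 1311.6, borrowing by resident firms from foreign banks 788.2; capital account: sale of embassy land to a foreign government 109.3, capital transfers received from emigrants 156.6.)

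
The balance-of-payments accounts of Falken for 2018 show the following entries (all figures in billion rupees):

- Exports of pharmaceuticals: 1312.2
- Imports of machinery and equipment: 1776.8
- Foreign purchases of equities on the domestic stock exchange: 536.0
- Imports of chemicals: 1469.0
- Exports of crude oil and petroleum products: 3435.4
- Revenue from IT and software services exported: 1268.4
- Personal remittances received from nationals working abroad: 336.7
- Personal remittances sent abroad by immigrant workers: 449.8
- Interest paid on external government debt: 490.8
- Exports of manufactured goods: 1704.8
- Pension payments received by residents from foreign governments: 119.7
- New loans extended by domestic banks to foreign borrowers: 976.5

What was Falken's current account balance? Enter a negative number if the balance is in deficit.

Goods: -1776.8 - 1469.0 + 3435.4 + 1312.2 + 1704.8 = 3206.6
Services: 1268.4
Primary income: -490.8
Secondary income: 119.7 + 336.7 - 449.8 = 6.6
Current account = 3206.6 + 1268.4 + (-490.8) + 6.6 = 3990.8
(Excluded from the current account — financial account: foreign purchases of equities on the domestic stock exchange 536.0, new loans extended by domestic banks to foreign borrowers 976.5.)

3990.8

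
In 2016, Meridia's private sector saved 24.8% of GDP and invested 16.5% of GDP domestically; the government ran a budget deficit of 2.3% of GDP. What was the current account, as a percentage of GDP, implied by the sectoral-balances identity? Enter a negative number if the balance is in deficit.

By the sectoral-balances identity, CA = (S_private - I) + (T - G).
Private balance = 24.8 - 16.5 = 8.3
Government balance (T - G) = -2.3
CA = 8.3 + (-2.3) = 6.0

6.0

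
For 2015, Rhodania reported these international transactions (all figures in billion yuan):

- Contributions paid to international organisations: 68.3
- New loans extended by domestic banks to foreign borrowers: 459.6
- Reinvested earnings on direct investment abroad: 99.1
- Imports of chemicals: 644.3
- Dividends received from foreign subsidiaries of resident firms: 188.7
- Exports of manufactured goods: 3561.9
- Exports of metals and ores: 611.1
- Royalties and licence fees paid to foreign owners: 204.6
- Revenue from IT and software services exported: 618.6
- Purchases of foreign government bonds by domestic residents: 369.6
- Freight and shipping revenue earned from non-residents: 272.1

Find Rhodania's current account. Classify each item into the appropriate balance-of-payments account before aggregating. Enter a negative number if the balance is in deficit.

Goods: -644.3 + 3561.9 + 611.1 = 3528.7
Services: 272.1 + 618.6 - 204.6 = 686.1
Primary income: 99.1 + 188.7 = 287.8
Secondary income: -68.3
Current account = 3528.7 + 686.1 + 287.8 + (-68.3) = 4434.3
(Excluded from the current account — financial account: new loans extended by domestic banks to foreign borrowers 459.6, purchases of foreign government bonds by domestic residents 369.6.)

4434.3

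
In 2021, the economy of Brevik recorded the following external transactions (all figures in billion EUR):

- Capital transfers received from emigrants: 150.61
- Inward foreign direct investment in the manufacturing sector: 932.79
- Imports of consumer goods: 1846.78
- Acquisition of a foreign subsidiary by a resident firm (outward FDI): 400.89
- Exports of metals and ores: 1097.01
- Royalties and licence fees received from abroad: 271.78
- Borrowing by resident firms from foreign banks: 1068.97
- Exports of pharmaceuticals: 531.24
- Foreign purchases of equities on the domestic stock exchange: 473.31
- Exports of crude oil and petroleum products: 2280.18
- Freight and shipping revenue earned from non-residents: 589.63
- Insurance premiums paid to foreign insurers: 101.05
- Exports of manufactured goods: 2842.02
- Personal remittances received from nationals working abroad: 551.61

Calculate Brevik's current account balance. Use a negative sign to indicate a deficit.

Goods: 531.24 + 2842.02 - 1846.78 + 2280.18 + 1097.01 = 4903.67
Services: 271.78 - 101.05 + 589.63 = 760.36
Secondary income: 551.61
Current account = 4903.67 + 760.36 + 551.61 = 6215.64
(Excluded from the current account — capital account: capital transfers received from emigrants 150.61; financial account: inward foreign direct investment in the manufacturing sector 932.79, acquisition of a foreign subsidiary by a resident firm (outward FDI) 400.89, borrowing by resident firms from foreign banks 1068.97, foreign purchases of equities on the domestic stock exchange 473.31.)

6215.64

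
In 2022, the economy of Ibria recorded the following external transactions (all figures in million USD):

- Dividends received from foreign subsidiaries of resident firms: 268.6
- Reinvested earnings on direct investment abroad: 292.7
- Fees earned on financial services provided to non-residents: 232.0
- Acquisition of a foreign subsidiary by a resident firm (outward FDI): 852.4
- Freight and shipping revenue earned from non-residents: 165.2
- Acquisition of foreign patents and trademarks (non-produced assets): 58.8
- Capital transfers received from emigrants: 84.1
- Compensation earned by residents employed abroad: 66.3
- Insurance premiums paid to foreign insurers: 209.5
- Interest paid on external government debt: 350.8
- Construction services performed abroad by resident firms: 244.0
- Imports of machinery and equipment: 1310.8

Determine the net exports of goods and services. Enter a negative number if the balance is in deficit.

Goods: -1310.8
Services: 244.0 + 232.0 + 165.2 - 209.5 = 431.7
Trade balance = -1310.8 + 431.7 = -879.1
(Excluded from the trade balance — primary income: dividends received from foreign subsidiaries of resident firms 268.6, reinvested earnings on direct investment abroad 292.7, compensation earned by residents employed abroad 66.3, interest paid on external government debt 350.8; financial account: acquisition of a foreign subsidiary by a resident firm (outward FDI) 852.4; capital account: acquisition of foreign patents and trademarks (non-produced assets) 58.8, capital transfers received from emigrants 84.1.)

-879.1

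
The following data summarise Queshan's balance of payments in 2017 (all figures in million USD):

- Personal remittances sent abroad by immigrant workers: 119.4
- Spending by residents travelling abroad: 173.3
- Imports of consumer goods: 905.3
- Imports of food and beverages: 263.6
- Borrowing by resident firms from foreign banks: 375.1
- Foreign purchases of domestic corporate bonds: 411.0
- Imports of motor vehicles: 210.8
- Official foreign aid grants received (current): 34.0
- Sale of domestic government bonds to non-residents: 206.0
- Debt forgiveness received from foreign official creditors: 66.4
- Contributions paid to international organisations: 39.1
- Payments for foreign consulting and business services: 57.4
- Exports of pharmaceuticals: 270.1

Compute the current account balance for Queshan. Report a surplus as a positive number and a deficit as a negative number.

Goods: -263.6 - 210.8 + 270.1 - 905.3 = -1109.6
Services: -173.3 - 57.4 = -230.7
Secondary income: -119.4 - 39.1 + 34.0 = -124.5
Current account = (-1109.6) + (-230.7) + (-124.5) = -1464.8
(Excluded from the current account — financial account: borrowing by resident firms from foreign banks 375.1, foreign purchases of domestic corporate bonds 411.0, sale of domestic government bonds to non-residents 206.0; capital account: debt forgiveness received from foreign official creditors 66.4.)

-1464.8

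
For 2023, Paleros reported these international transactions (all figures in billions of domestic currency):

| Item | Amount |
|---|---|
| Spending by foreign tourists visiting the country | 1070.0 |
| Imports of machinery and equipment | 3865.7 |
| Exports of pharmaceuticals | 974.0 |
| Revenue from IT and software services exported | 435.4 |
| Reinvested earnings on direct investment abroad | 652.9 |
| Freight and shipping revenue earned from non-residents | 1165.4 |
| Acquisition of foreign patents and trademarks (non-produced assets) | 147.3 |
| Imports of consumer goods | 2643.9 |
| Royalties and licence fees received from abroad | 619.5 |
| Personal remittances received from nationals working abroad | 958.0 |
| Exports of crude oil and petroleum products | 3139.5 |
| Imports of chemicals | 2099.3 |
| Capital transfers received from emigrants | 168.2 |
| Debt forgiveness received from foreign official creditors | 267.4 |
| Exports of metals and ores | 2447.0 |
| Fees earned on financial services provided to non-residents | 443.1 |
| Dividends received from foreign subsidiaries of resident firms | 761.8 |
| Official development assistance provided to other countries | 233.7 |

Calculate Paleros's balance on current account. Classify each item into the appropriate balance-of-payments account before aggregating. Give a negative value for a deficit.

3824.0

Goods: -3865.7 + 3139.5 + 974.0 + 2447.0 - 2099.3 - 2643.9 = -2048.4
Services: 619.5 + 435.4 + 1070.0 + 443.1 + 1165.4 = 3733.4
Primary income: 761.8 + 652.9 = 1414.7
Secondary income: 958.0 - 233.7 = 724.3
Current account = (-2048.4) + 3733.4 + 1414.7 + 724.3 = 3824.0
(Excluded from the current account — capital account: acquisition of foreign patents and trademarks (non-produced assets) 147.3, capital transfers received from emigrants 168.2, debt forgiveness received from foreign official creditors 267.4.)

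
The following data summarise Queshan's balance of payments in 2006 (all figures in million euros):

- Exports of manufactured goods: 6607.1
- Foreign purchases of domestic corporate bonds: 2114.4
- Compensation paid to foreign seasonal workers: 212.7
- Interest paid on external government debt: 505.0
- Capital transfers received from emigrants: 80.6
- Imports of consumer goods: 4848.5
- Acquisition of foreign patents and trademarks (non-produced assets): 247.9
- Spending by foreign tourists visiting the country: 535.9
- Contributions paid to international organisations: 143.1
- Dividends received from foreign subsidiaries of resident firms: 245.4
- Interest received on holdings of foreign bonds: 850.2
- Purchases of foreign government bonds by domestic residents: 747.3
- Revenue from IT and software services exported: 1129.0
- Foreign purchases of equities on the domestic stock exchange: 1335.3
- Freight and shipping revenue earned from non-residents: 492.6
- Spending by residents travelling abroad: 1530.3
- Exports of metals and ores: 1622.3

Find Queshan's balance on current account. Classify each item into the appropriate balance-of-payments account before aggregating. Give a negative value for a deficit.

4242.9

Goods: -4848.5 + 6607.1 + 1622.3 = 3380.9
Services: 1129.0 + 492.6 - 1530.3 + 535.9 = 627.2
Primary income: 850.2 - 505.0 - 212.7 + 245.4 = 377.9
Secondary income: -143.1
Current account = 3380.9 + 627.2 + 377.9 + (-143.1) = 4242.9
(Excluded from the current account — financial account: foreign purchases of domestic corporate bonds 2114.4, purchases of foreign government bonds by domestic residents 747.3, foreign purchases of equities on the domestic stock exchange 1335.3; capital account: capital transfers received from emigrants 80.6, acquisition of foreign patents and trademarks (non-produced assets) 247.9.)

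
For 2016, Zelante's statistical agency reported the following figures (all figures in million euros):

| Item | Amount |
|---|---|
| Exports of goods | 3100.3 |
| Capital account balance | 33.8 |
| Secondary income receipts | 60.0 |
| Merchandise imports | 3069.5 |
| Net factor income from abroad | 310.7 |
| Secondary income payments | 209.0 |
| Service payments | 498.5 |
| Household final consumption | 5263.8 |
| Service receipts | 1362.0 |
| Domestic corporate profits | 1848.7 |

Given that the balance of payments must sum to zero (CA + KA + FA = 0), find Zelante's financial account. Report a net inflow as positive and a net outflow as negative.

-1089.8

Goods balance = 3100.3 - 3069.5 = 30.8
Services balance = 1362.0 - 498.5 = 863.5
Trade balance (goods + services) = 30.8 + 863.5 = 894.3
Net primary income = 310.7
Net secondary income = 60.0 - 209.0 = -149.0
Current account = 894.3 + 310.7 + (-149.0) = 1056.0
Financial account = -(1056.0 + 33.8) = -1089.8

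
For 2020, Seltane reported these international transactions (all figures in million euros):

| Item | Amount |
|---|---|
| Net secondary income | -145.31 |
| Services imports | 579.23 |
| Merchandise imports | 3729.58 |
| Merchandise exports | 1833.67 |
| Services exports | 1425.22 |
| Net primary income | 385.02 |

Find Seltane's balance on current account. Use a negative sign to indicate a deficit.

-810.21

Goods balance = 1833.67 - 3729.58 = -1895.91
Services balance = 1425.22 - 579.23 = 845.99
Trade balance (goods + services) = -1895.91 + 845.99 = -1049.92
Net primary income = 385.02
Net secondary income = -145.31
Current account = -1049.92 + 385.02 + (-145.31) = -810.21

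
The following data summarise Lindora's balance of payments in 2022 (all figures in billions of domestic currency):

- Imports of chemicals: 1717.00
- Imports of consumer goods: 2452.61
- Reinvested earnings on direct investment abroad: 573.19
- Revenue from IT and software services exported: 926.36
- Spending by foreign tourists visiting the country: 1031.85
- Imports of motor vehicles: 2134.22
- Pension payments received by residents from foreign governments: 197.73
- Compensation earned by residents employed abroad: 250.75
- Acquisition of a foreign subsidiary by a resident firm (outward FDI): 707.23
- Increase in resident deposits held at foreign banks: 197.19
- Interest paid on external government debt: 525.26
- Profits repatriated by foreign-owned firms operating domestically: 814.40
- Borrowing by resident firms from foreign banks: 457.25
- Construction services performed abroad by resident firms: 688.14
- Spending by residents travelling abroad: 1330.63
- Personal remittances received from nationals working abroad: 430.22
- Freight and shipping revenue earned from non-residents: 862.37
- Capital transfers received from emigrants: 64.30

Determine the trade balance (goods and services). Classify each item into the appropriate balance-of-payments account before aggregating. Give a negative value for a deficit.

-4125.74

Goods: -2134.22 - 1717.00 - 2452.61 = -6303.83
Services: 1031.85 + 862.37 - 1330.63 + 688.14 + 926.36 = 2178.09
Trade balance = -6303.83 + 2178.09 = -4125.74
(Excluded from the trade balance — primary income: reinvested earnings on direct investment abroad 573.19, compensation earned by residents employed abroad 250.75, interest paid on external government debt 525.26, profits repatriated by foreign-owned firms operating domestically 814.40; secondary income: pension payments received by residents from foreign governments 197.73, personal remittances received from nationals working abroad 430.22; financial account: acquisition of a foreign subsidiary by a resident firm (outward FDI) 707.23, increase in resident deposits held at foreign banks 197.19, borrowing by resident firms from foreign banks 457.25; capital account: capital transfers received from emigrants 64.30.)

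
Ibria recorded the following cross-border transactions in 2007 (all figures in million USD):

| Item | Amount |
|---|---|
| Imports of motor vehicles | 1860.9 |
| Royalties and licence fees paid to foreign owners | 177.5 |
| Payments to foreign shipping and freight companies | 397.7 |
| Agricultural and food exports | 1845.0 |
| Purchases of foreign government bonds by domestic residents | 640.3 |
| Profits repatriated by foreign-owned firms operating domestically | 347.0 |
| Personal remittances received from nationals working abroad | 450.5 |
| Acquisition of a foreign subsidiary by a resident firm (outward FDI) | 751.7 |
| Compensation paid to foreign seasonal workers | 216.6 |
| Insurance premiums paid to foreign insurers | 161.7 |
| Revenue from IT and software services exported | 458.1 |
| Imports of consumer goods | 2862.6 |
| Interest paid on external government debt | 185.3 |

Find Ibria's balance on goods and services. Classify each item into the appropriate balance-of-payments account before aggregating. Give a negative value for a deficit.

Goods: -1860.9 + 1845.0 - 2862.6 = -2878.5
Services: 458.1 - 397.7 - 177.5 - 161.7 = -278.8
Trade balance = -2878.5 + (-278.8) = -3157.3
(Excluded from the trade balance — financial account: purchases of foreign government bonds by domestic residents 640.3, acquisition of a foreign subsidiary by a resident firm (outward FDI) 751.7; primary income: profits repatriated by foreign-owned firms operating domestically 347.0, compensation paid to foreign seasonal workers 216.6, interest paid on external government debt 185.3; secondary income: personal remittances received from nationals working abroad 450.5.)

-3157.3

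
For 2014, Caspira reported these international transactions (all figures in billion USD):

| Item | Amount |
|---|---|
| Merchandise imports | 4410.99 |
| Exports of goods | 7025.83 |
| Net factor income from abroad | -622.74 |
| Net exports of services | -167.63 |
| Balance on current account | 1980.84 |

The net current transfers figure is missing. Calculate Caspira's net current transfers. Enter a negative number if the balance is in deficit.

Current account = goods balance + services balance + net primary income + net secondary income
Sum of the known components = 1824.47
Net current transfers = CA - (known components) = 1980.84 - 1824.47 = 156.37

156.37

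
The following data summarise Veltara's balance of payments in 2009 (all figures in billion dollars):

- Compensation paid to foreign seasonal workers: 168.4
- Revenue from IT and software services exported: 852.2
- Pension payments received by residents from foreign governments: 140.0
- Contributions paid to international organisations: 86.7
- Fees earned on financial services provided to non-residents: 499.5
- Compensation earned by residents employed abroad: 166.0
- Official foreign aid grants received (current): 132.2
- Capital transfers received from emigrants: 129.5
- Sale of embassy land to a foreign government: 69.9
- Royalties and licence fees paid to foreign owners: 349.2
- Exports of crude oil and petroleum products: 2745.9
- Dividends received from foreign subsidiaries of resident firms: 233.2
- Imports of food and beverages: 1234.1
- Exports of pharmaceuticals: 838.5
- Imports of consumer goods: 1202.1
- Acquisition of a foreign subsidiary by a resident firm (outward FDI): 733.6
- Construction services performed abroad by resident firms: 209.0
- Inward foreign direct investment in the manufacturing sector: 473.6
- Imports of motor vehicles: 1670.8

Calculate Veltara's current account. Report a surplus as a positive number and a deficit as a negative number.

Goods: -1234.1 + 2745.9 + 838.5 - 1670.8 - 1202.1 = -522.6
Services: 209.0 - 349.2 + 499.5 + 852.2 = 1211.5
Primary income: -168.4 + 166.0 + 233.2 = 230.8
Secondary income: -86.7 + 132.2 + 140.0 = 185.5
Current account = (-522.6) + 1211.5 + 230.8 + 185.5 = 1105.2
(Excluded from the current account — capital account: capital transfers received from emigrants 129.5, sale of embassy land to a foreign government 69.9; financial account: acquisition of a foreign subsidiary by a resident firm (outward FDI) 733.6, inward foreign direct investment in the manufacturing sector 473.6.)

1105.2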